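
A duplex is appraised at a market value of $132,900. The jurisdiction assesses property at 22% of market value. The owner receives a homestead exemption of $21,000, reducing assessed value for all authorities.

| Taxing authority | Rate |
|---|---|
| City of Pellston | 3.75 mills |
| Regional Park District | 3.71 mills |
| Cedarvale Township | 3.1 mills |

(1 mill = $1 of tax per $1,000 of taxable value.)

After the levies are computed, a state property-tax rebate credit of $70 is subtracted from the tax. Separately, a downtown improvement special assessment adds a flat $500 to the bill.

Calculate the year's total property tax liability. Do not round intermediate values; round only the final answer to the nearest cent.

Assessed value = $132,900 × 0.22 = $29,238
Taxable value = $29,238 − $21,000 = $8,238
City of Pellston: $8,238 × 0.00375 = $30.8925
Regional Park District: $8,238 × 0.00371 = $30.56298
Cedarvale Township: $8,238 × 0.0031 = $25.5378
Levies subtotal = $86.99328
After credit = $86.99328 − $70 = $16.99328
Total = $16.99328 + $500 = $516.99328

$516.99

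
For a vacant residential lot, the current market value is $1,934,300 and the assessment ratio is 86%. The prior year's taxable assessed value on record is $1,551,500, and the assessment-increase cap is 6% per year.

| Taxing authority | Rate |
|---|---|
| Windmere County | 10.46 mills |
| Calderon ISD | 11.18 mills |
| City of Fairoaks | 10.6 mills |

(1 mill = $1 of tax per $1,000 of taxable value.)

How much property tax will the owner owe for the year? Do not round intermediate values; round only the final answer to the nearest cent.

$53,021.58

Uncapped assessed value = $1,934,300 × 0.86 = $1,663,498
Cap limit = $1,551,500 × 1.06 = $1,644,590
Taxable assessed value = min($1,663,498, $1,644,590) = $1,644,590 (cap binds)
Windmere County: $1,644,590 × 0.01046 = $17,202.4114
Calderon ISD: $1,644,590 × 0.01118 = $18,386.5162
City of Fairoaks: $1,644,590 × 0.0106 = $17,432.654
Total = $53,021.5816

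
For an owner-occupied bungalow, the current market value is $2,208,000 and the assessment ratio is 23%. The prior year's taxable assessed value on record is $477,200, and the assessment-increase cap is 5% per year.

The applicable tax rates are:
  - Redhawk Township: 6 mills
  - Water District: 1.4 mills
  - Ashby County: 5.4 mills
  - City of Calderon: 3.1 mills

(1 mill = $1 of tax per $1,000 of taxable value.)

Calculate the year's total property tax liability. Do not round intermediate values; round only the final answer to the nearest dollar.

$7,967

Uncapped assessed value = $2,208,000 × 0.23 = $507,840
Cap limit = $477,200 × 1.05 = $501,060
Taxable assessed value = min($507,840, $501,060) = $501,060 (cap binds)
Redhawk Township: $501,060 × 0.006 = $3,006.36
Water District: $501,060 × 0.0014 = $701.484
Ashby County: $501,060 × 0.0054 = $2,705.724
City of Calderon: $501,060 × 0.0031 = $1,553.286
Total = $7,966.854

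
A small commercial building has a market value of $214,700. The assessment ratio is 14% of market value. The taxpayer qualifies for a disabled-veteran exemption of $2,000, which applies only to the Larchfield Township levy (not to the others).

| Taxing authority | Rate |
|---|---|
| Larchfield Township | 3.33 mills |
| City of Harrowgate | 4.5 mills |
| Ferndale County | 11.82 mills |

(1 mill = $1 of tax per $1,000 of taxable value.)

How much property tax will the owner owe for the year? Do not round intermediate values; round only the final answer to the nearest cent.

Assessed value = $214,700 × 0.14 = $30,058
Larchfield Township: ($30,058 − $2,000) × 0.00333 = $28,058 × 0.00333 = $93.43314
City of Harrowgate: $30,058 × 0.0045 = $135.261
Ferndale County: $30,058 × 0.01182 = $355.28556
Total = $583.9797

$583.98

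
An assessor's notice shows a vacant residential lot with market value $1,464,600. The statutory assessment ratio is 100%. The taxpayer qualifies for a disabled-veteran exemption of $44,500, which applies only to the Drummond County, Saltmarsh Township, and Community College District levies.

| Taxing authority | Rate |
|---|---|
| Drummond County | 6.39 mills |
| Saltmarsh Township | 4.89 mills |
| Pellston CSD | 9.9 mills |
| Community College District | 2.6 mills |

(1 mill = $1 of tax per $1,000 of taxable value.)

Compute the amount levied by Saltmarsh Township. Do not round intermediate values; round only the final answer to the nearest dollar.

$6,944

Assessed value = $1,464,600 × 1 = $1,464,600
Saltmarsh Township taxable value = $1,464,600 − $44,500 = $1,420,100
Saltmarsh Township levy = $1,420,100 × 0.00489 = $6,944.289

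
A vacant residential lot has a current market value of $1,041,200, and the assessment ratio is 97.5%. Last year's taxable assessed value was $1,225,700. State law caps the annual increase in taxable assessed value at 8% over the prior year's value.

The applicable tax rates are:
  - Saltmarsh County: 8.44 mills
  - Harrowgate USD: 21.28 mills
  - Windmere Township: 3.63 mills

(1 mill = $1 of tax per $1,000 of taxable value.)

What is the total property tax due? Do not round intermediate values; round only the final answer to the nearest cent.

Uncapped assessed value = $1,041,200 × 0.975 = $1,015,170
Cap limit = $1,225,700 × 1.08 = $1,323,756
Taxable assessed value = min($1,015,170, $1,323,756) = $1,015,170 (cap does not bind)
Saltmarsh County: $1,015,170 × 0.00844 = $8,568.0348
Harrowgate USD: $1,015,170 × 0.02128 = $21,602.8176
Windmere Township: $1,015,170 × 0.00363 = $3,685.0671
Total = $33,855.9195

$33,855.92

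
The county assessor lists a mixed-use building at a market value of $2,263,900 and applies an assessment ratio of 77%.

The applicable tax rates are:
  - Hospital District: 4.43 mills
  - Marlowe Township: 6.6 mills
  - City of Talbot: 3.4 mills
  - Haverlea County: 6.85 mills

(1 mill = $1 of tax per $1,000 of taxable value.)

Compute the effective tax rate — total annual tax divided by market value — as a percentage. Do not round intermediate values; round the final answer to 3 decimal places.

Assessed value = $2,263,900 × 0.77 = $1,743,203
Hospital District: $1,743,203 × 0.00443 = $7,722.38929
Marlowe Township: $1,743,203 × 0.0066 = $11,505.1398
City of Talbot: $1,743,203 × 0.0034 = $5,926.8902
Haverlea County: $1,743,203 × 0.00685 = $11,940.94055
Total tax = $37,095.35984
Effective rate = $37,095.35984 ÷ $2,263,900 = 1.639% of market value

1.639%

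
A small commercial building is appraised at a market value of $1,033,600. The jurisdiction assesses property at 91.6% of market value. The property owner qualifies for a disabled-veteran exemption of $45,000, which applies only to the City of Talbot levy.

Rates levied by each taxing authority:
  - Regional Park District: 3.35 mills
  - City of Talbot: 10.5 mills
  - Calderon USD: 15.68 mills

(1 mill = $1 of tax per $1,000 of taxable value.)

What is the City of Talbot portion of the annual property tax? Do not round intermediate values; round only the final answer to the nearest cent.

Assessed value = $1,033,600 × 0.916 = $946,777.6
City of Talbot taxable value = $946,777.6 − $45,000 = $901,777.6
City of Talbot levy = $901,777.6 × 0.0105 = $9,468.6648

$9,468.66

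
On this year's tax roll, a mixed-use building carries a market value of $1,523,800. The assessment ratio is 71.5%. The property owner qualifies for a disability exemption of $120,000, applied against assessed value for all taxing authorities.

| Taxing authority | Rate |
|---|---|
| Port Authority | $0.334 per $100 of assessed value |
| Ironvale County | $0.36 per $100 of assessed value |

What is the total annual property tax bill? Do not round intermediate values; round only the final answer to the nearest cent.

Assessed value = $1,523,800 × 0.715 = $1,089,517
Taxable value = $1,089,517 − $120,000 = $969,517
Port Authority: $969,517 × 0.00334 = $3,238.18678
Ironvale County: $969,517 × 0.0036 = $3,490.2612
Total = $3,238.18678 + $3,490.2612 = $6,728.44798

$6,728.45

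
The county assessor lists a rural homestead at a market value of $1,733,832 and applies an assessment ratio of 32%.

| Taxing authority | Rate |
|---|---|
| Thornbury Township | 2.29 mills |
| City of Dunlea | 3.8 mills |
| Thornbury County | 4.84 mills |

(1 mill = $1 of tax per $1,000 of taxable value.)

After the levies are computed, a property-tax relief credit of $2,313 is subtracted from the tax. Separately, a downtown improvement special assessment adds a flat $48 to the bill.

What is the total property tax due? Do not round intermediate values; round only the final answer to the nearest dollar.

Assessed value = $1,733,832 × 0.32 = $554,826.24
Thornbury Township: $554,826.24 × 0.00229 = $1,270.5520896
City of Dunlea: $554,826.24 × 0.0038 = $2,108.339712
Thornbury County: $554,826.24 × 0.00484 = $2,685.3590016
Levies subtotal = $6,064.2508032
After credit = $6,064.2508032 − $2,313 = $3,751.2508032
Total = $3,751.2508032 + $48 = $3,799.2508032

$3,799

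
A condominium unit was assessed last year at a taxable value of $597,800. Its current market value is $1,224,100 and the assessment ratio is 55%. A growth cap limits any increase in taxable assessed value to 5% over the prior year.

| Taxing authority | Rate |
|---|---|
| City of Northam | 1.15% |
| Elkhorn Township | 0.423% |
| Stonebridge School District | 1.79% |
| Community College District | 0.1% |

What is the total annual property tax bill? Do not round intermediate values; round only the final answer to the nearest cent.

$21,736.90

Uncapped assessed value = $1,224,100 × 0.55 = $673,255
Cap limit = $597,800 × 1.05 = $627,690
Taxable assessed value = min($673,255, $627,690) = $627,690 (cap binds)
City of Northam: $627,690 × 0.0115 = $7,218.435
Elkhorn Township: $627,690 × 0.00423 = $2,655.1287
Stonebridge School District: $627,690 × 0.0179 = $11,235.651
Community College District: $627,690 × 0.001 = $627.69
Total = $21,736.9047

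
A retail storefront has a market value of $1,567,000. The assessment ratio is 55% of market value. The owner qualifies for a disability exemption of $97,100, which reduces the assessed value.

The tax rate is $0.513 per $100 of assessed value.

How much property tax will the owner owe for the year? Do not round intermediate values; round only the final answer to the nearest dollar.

$3,923

Assessed value = $1,567,000 × 0.55 = $861,850
Taxable value = $861,850 − $97,100 = $764,750
Tax = $764,750 × 0.00513 = $3,923.1675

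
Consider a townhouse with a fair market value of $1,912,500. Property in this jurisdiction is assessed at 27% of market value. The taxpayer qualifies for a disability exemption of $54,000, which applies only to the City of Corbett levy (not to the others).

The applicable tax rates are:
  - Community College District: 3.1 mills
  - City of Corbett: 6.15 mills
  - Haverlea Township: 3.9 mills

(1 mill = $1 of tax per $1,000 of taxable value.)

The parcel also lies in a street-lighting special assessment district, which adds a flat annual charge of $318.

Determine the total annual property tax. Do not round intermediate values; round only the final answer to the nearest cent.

Assessed value = $1,912,500 × 0.27 = $516,375
Community College District: $516,375 × 0.0031 = $1,600.7625
City of Corbett: ($516,375 − $54,000) × 0.00615 = $462,375 × 0.00615 = $2,843.60625
Haverlea Township: $516,375 × 0.0039 = $2,013.8625
Levies subtotal = $6,458.23125
Total = $6,458.23125 + $318 = $6,776.23125

$6,776.23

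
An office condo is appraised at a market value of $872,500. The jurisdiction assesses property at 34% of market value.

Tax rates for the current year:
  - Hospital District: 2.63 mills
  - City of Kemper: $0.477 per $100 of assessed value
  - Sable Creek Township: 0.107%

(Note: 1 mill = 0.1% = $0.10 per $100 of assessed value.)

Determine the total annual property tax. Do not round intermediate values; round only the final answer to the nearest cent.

$2,512.63

Assessed value = $872,500 × 0.34 = $296,650
Hospital District: $296,650 × 0.00263 = $780.1895
City of Kemper: $296,650 × 0.00477 = $1,415.0205
Sable Creek Township: $296,650 × 0.00107 = $317.4155
Total = $2,512.6255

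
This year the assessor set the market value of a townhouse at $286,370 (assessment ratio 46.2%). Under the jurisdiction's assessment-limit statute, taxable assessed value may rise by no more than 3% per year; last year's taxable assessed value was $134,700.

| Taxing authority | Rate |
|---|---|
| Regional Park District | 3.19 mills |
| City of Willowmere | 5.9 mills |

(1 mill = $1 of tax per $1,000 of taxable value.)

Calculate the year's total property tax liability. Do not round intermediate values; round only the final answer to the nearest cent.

$1,202.63

Uncapped assessed value = $286,370 × 0.462 = $132,302.94
Cap limit = $134,700 × 1.03 = $138,741
Taxable assessed value = min($132,302.94, $138,741) = $132,302.94 (cap does not bind)
Regional Park District: $132,302.94 × 0.00319 = $422.0463786
City of Willowmere: $132,302.94 × 0.0059 = $780.587346
Total = $1,202.6337246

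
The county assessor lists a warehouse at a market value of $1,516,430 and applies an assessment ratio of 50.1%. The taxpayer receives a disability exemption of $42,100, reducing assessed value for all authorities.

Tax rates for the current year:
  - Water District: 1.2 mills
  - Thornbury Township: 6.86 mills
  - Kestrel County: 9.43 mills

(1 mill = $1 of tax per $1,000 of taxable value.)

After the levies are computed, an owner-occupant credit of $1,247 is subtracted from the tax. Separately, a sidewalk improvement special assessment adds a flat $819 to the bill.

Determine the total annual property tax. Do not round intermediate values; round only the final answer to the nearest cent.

Assessed value = $1,516,430 × 0.501 = $759,731.43
Taxable value = $759,731.43 − $42,100 = $717,631.43
Water District: $717,631.43 × 0.0012 = $861.157716
Thornbury Township: $717,631.43 × 0.00686 = $4,922.9516098
Kestrel County: $717,631.43 × 0.00943 = $6,767.2643849
Levies subtotal = $12,551.3737107
After credit = $12,551.3737107 − $1,247 = $11,304.3737107
Total = $11,304.3737107 + $819 = $12,123.3737107

$12,123.37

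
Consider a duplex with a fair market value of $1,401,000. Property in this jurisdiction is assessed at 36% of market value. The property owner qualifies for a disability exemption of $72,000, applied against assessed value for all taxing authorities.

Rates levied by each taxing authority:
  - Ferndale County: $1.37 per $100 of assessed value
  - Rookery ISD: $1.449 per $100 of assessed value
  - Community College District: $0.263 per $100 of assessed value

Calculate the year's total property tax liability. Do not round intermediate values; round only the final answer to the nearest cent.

$13,325.34

Assessed value = $1,401,000 × 0.36 = $504,360
Taxable value = $504,360 − $72,000 = $432,360
Ferndale County: $432,360 × 0.0137 = $5,923.332
Rookery ISD: $432,360 × 0.01449 = $6,264.8964
Community College District: $432,360 × 0.00263 = $1,137.1068
Total = $5,923.332 + $6,264.8964 + $1,137.1068 = $13,325.3352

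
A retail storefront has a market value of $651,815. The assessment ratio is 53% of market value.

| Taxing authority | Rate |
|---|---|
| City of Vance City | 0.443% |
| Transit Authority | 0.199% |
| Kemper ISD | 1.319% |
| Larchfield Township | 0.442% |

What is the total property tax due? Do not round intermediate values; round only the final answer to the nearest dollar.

Assessed value = $651,815 × 0.53 = $345,461.95
City of Vance City: $345,461.95 × 0.00443 = $1,530.3964385
Transit Authority: $345,461.95 × 0.00199 = $687.4692805
Kemper ISD: $345,461.95 × 0.01319 = $4,556.6431205
Larchfield Township: $345,461.95 × 0.00442 = $1,526.941819
Total = $1,530.3964385 + $687.4692805 + $4,556.6431205 + $1,526.941819 = $8,301.4506585

$8,301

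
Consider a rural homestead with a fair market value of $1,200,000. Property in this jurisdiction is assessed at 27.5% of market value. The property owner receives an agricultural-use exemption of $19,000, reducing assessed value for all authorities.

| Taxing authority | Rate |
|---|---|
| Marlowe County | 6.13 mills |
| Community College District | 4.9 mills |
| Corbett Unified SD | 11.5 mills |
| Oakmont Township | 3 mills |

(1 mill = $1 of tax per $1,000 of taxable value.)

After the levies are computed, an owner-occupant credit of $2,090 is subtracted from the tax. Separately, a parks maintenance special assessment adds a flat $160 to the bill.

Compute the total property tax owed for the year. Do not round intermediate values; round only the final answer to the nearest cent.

Assessed value = $1,200,000 × 0.275 = $330,000
Taxable value = $330,000 − $19,000 = $311,000
Marlowe County: $311,000 × 0.00613 = $1,906.43
Community College District: $311,000 × 0.0049 = $1,523.9
Corbett Unified SD: $311,000 × 0.0115 = $3,576.5
Oakmont Township: $311,000 × 0.003 = $933
Levies subtotal = $7,939.83
After credit = $7,939.83 − $2,090 = $5,849.83
Total = $5,849.83 + $160 = $6,009.83

$6,009.83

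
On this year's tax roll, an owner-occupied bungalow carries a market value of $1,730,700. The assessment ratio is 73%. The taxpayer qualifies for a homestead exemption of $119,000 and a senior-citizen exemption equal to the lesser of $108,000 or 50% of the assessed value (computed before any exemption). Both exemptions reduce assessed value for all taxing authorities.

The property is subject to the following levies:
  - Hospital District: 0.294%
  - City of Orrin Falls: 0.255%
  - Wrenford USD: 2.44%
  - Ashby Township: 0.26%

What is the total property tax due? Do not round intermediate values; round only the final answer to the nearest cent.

$33,672.99

Assessed value = $1,730,700 × 0.73 = $1,263,411
Senior-citizen exemption = min($108,000, 50% × $1,263,411) = min($108,000, $631,705.5) = $108,000 (dollar cap binds)
Taxable value = $1,263,411 − $119,000 − $108,000 = $1,036,411
Hospital District: $1,036,411 × 0.00294 = $3,047.04834
City of Orrin Falls: $1,036,411 × 0.00255 = $2,642.84805
Wrenford USD: $1,036,411 × 0.0244 = $25,288.4284
Ashby Township: $1,036,411 × 0.0026 = $2,694.6686
Total = $33,672.99339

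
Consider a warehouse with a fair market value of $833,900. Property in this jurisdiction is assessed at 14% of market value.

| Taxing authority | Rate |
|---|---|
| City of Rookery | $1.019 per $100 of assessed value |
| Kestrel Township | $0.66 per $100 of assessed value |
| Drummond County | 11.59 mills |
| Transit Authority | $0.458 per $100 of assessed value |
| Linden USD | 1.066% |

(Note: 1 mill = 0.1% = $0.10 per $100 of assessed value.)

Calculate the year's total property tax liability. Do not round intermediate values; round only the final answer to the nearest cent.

$5,092.46

Assessed value = $833,900 × 0.14 = $116,746
City of Rookery: $116,746 × 0.01019 = $1,189.64174
Kestrel Township: $116,746 × 0.0066 = $770.5236
Drummond County: $116,746 × 0.01159 = $1,353.08614
Transit Authority: $116,746 × 0.00458 = $534.69668
Linden USD: $116,746 × 0.01066 = $1,244.51236
Total = $5,092.46052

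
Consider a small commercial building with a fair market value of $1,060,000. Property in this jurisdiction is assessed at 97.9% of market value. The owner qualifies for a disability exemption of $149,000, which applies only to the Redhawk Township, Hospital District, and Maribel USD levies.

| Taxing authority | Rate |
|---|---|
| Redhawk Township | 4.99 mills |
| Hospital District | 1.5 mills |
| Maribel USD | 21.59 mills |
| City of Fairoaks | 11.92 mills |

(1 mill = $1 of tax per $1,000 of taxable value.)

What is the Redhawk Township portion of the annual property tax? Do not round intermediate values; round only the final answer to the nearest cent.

$4,434.81

Assessed value = $1,060,000 × 0.979 = $1,037,740
Redhawk Township taxable value = $1,037,740 − $149,000 = $888,740
Redhawk Township levy = $888,740 × 0.00499 = $4,434.8126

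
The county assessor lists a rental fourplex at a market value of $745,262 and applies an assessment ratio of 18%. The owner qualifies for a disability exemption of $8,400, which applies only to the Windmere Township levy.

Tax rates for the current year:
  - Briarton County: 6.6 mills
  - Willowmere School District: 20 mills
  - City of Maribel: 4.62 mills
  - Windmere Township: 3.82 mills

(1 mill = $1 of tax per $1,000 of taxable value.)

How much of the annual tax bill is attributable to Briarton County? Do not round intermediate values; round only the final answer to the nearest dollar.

Assessed value = $745,262 × 0.18 = $134,147.16
Briarton County taxable value = $134,147.16 (exemption does not apply)
Briarton County levy = $134,147.16 × 0.0066 = $885.371256

$885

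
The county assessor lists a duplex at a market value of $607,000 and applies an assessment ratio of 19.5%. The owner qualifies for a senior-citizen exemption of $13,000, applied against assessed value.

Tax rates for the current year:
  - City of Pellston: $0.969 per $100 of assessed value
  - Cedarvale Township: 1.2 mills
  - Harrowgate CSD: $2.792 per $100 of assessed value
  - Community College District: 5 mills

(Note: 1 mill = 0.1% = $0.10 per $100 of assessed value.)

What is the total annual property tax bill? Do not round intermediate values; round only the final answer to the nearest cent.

Assessed value = $607,000 × 0.195 = $118,365
Taxable value = $118,365 − $13,000 = $105,365
City of Pellston: $105,365 × 0.00969 = $1,020.98685
Cedarvale Township: $105,365 × 0.0012 = $126.438
Harrowgate CSD: $105,365 × 0.02792 = $2,941.7908
Community College District: $105,365 × 0.005 = $526.825
Total = $4,616.04065

$4,616.04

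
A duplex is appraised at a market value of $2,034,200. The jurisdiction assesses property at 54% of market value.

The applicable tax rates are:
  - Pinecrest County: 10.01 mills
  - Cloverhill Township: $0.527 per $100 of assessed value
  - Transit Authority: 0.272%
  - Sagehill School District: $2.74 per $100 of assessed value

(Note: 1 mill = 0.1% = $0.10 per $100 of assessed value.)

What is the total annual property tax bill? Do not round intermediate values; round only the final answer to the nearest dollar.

$49,870

Assessed value = $2,034,200 × 0.54 = $1,098,468
Pinecrest County: $1,098,468 × 0.01001 = $10,995.66468
Cloverhill Township: $1,098,468 × 0.00527 = $5,788.92636
Transit Authority: $1,098,468 × 0.00272 = $2,987.83296
Sagehill School District: $1,098,468 × 0.0274 = $30,098.0232
Total = $49,870.4472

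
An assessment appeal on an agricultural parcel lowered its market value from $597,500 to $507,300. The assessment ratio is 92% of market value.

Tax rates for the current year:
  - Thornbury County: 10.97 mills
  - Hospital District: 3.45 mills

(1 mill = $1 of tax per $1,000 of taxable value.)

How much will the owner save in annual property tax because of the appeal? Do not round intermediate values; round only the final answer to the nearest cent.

$1,196.63

Old assessed value = $597,500 × 0.92 = $549,700
New assessed value = $507,300 × 0.92 = $466,716
Combined rate = 0.01097 + 0.00345 = 0.01442
Old tax = $549,700 × 0.01442 = $7,926.674
New tax = $466,716 × 0.01442 = $6,730.04472
Reduction = $7,926.674 − $6,730.04472 = $1,196.62928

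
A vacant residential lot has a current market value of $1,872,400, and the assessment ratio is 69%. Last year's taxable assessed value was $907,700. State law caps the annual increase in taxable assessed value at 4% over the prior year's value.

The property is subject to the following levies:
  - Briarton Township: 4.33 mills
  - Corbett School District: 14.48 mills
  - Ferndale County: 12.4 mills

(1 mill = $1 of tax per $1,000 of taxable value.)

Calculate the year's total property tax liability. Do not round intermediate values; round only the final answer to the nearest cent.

Uncapped assessed value = $1,872,400 × 0.69 = $1,291,956
Cap limit = $907,700 × 1.04 = $944,008
Taxable assessed value = min($1,291,956, $944,008) = $944,008 (cap binds)
Briarton Township: $944,008 × 0.00433 = $4,087.55464
Corbett School District: $944,008 × 0.01448 = $13,669.23584
Ferndale County: $944,008 × 0.0124 = $11,705.6992
Total = $29,462.48968

$29,462.49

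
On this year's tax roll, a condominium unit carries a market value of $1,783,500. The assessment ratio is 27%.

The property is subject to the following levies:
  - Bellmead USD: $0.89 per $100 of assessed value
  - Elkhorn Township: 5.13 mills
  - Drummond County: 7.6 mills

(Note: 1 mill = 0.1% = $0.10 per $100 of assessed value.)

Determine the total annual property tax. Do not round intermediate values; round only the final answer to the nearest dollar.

$10,416

Assessed value = $1,783,500 × 0.27 = $481,545
Bellmead USD: $481,545 × 0.0089 = $4,285.7505
Elkhorn Township: $481,545 × 0.00513 = $2,470.32585
Drummond County: $481,545 × 0.0076 = $3,659.742
Total = $10,415.81835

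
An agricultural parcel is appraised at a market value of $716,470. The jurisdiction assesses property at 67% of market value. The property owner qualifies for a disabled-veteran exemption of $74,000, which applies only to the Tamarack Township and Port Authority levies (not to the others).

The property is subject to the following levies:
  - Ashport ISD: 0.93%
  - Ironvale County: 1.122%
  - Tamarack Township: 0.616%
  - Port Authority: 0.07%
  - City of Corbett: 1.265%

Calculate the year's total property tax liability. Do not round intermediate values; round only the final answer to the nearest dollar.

Assessed value = $716,470 × 0.67 = $480,034.9
Ashport ISD: $480,034.9 × 0.0093 = $4,464.32457
Ironvale County: $480,034.9 × 0.01122 = $5,385.991578
Tamarack Township: ($480,034.9 − $74,000) × 0.00616 = $406,034.9 × 0.00616 = $2,501.174984
Port Authority: ($480,034.9 − $74,000) × 0.0007 = $406,034.9 × 0.0007 = $284.22443
City of Corbett: $480,034.9 × 0.01265 = $6,072.441485
Total = $18,708.157047

$18,708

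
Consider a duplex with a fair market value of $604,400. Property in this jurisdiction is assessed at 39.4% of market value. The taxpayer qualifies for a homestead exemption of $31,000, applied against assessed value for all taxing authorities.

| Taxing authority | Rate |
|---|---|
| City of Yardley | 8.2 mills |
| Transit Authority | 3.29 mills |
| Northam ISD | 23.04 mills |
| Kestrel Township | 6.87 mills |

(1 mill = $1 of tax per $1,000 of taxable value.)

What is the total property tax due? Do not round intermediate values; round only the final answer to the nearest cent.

$8,575.33

Assessed value = $604,400 × 0.394 = $238,133.6
Taxable value = $238,133.6 − $31,000 = $207,133.6
City of Yardley: $207,133.6 × 0.0082 = $1,698.49552
Transit Authority: $207,133.6 × 0.00329 = $681.469544
Northam ISD: $207,133.6 × 0.02304 = $4,772.358144
Kestrel Township: $207,133.6 × 0.00687 = $1,423.007832
Total = $1,698.49552 + $681.469544 + $4,772.358144 + $1,423.007832 = $8,575.33104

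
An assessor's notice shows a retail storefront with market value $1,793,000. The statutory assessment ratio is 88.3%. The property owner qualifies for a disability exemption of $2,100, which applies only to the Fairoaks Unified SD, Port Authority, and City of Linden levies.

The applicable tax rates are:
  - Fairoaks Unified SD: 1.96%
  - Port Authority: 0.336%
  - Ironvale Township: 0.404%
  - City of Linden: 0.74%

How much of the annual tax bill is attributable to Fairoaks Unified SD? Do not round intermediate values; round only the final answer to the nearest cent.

Assessed value = $1,793,000 × 0.883 = $1,583,219
Fairoaks Unified SD taxable value = $1,583,219 − $2,100 = $1,581,119
Fairoaks Unified SD levy = $1,581,119 × 0.0196 = $30,989.9324

$30,989.93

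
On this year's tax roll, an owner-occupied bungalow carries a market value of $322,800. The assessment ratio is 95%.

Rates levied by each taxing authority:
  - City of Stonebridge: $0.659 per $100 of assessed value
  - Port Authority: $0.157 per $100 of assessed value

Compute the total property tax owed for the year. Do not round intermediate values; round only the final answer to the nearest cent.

Assessed value = $322,800 × 0.95 = $306,660
City of Stonebridge: $306,660 × 0.00659 = $2,020.8894
Port Authority: $306,660 × 0.00157 = $481.4562
Total = $2,020.8894 + $481.4562 = $2,502.3456

$2,502.35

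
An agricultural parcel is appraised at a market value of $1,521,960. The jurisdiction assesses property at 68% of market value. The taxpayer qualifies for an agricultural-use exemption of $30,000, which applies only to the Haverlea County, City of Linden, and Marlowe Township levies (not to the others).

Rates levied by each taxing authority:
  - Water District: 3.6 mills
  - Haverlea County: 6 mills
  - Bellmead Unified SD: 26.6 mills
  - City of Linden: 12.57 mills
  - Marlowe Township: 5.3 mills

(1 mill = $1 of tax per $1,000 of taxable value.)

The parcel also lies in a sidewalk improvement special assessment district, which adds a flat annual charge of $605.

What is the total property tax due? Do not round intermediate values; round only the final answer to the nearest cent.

$55,847.72

Assessed value = $1,521,960 × 0.68 = $1,034,932.8
Water District: $1,034,932.8 × 0.0036 = $3,725.75808
Haverlea County: ($1,034,932.8 − $30,000) × 0.006 = $1,004,932.8 × 0.006 = $6,029.5968
Bellmead Unified SD: $1,034,932.8 × 0.0266 = $27,529.21248
City of Linden: ($1,034,932.8 − $30,000) × 0.01257 = $1,004,932.8 × 0.01257 = $12,632.005296
Marlowe Township: ($1,034,932.8 − $30,000) × 0.0053 = $1,004,932.8 × 0.0053 = $5,326.14384
Levies subtotal = $55,242.716496
Total = $55,242.716496 + $605 = $55,847.716496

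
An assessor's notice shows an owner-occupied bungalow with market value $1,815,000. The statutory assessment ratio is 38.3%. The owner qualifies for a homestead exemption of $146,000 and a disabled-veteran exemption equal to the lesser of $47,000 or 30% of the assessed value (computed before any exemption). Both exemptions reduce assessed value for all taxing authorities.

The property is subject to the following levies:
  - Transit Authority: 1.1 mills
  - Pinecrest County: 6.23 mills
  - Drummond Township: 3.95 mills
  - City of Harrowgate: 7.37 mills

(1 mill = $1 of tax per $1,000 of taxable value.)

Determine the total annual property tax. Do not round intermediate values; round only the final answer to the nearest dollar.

Assessed value = $1,815,000 × 0.383 = $695,145
Disabled-veteran exemption = min($47,000, 30% × $695,145) = min($47,000, $208,543.5) = $47,000 (dollar cap binds)
Taxable value = $695,145 − $146,000 − $47,000 = $502,145
Transit Authority: $502,145 × 0.0011 = $552.3595
Pinecrest County: $502,145 × 0.00623 = $3,128.36335
Drummond Township: $502,145 × 0.00395 = $1,983.47275
City of Harrowgate: $502,145 × 0.00737 = $3,700.80865
Total = $9,365.00425

$9,365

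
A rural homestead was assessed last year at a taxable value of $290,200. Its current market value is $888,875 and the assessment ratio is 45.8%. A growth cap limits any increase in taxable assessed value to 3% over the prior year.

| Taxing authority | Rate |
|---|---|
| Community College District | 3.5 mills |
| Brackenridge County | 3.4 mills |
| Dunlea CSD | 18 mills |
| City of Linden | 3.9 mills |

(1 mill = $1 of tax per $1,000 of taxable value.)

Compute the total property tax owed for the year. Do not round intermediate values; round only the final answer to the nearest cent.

$8,608.49

Uncapped assessed value = $888,875 × 0.458 = $407,104.75
Cap limit = $290,200 × 1.03 = $298,906
Taxable assessed value = min($407,104.75, $298,906) = $298,906 (cap binds)
Community College District: $298,906 × 0.0035 = $1,046.171
Brackenridge County: $298,906 × 0.0034 = $1,016.2804
Dunlea CSD: $298,906 × 0.018 = $5,380.308
City of Linden: $298,906 × 0.0039 = $1,165.7334
Total = $8,608.4928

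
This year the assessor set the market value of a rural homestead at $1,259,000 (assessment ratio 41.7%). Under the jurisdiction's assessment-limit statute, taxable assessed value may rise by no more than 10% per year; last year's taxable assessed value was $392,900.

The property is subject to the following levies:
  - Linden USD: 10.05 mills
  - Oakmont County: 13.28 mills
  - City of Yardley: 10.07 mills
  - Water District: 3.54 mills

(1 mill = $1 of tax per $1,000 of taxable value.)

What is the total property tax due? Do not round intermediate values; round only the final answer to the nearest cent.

Uncapped assessed value = $1,259,000 × 0.417 = $525,003
Cap limit = $392,900 × 1.1 = $432,190
Taxable assessed value = min($525,003, $432,190) = $432,190 (cap binds)
Linden USD: $432,190 × 0.01005 = $4,343.5095
Oakmont County: $432,190 × 0.01328 = $5,739.4832
City of Yardley: $432,190 × 0.01007 = $4,352.1533
Water District: $432,190 × 0.00354 = $1,529.9526
Total = $15,965.0986

$15,965.10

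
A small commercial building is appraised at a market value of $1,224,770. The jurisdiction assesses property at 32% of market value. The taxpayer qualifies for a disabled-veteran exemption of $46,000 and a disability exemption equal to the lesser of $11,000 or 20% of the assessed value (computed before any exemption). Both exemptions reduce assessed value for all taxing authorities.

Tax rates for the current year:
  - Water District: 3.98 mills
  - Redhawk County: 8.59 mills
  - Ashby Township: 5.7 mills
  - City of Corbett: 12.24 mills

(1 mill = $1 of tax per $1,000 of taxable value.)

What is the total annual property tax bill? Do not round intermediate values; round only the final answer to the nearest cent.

$10,218.60

Assessed value = $1,224,770 × 0.32 = $391,926.4
Disability exemption = min($11,000, 20% × $391,926.4) = min($11,000, $78,385.28) = $11,000 (dollar cap binds)
Taxable value = $391,926.4 − $46,000 − $11,000 = $334,926.4
Water District: $334,926.4 × 0.00398 = $1,333.007072
Redhawk County: $334,926.4 × 0.00859 = $2,877.017776
Ashby Township: $334,926.4 × 0.0057 = $1,909.08048
City of Corbett: $334,926.4 × 0.01224 = $4,099.499136
Total = $10,218.604464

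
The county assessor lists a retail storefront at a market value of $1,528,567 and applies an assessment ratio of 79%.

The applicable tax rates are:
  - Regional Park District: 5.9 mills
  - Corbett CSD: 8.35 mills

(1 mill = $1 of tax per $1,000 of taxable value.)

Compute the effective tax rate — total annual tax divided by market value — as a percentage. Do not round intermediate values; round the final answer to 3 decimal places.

1.126%

Assessed value = $1,528,567 × 0.79 = $1,207,567.93
Regional Park District: $1,207,567.93 × 0.0059 = $7,124.650787
Corbett CSD: $1,207,567.93 × 0.00835 = $10,083.1922155
Total tax = $17,207.8430025
Effective rate = $17,207.8430025 ÷ $1,528,567 = 1.126% of market value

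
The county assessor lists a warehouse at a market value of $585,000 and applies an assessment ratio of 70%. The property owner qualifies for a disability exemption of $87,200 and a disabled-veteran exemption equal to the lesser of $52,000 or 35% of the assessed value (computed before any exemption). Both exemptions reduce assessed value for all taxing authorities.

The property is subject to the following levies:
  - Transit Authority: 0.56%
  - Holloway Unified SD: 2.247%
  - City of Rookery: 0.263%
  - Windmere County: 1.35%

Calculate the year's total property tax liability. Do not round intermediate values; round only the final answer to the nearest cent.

$11,947.26

Assessed value = $585,000 × 0.7 = $409,500
Disabled-veteran exemption = min($52,000, 35% × $409,500) = min($52,000, $143,325) = $52,000 (dollar cap binds)
Taxable value = $409,500 − $87,200 − $52,000 = $270,300
Transit Authority: $270,300 × 0.0056 = $1,513.68
Holloway Unified SD: $270,300 × 0.02247 = $6,073.641
City of Rookery: $270,300 × 0.00263 = $710.889
Windmere County: $270,300 × 0.0135 = $3,649.05
Total = $11,947.26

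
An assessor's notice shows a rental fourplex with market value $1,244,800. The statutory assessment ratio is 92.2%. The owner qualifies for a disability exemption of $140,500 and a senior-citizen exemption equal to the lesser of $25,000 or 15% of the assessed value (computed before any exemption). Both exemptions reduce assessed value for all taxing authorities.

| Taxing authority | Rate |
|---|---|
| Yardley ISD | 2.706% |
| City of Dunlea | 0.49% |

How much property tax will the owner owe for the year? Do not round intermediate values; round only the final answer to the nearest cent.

Assessed value = $1,244,800 × 0.922 = $1,147,705.6
Senior-citizen exemption = min($25,000, 15% × $1,147,705.6) = min($25,000, $172,155.84) = $25,000 (dollar cap binds)
Taxable value = $1,147,705.6 − $140,500 − $25,000 = $982,205.6
Yardley ISD: $982,205.6 × 0.02706 = $26,578.483536
City of Dunlea: $982,205.6 × 0.0049 = $4,812.80744
Total = $31,391.290976

$31,391.29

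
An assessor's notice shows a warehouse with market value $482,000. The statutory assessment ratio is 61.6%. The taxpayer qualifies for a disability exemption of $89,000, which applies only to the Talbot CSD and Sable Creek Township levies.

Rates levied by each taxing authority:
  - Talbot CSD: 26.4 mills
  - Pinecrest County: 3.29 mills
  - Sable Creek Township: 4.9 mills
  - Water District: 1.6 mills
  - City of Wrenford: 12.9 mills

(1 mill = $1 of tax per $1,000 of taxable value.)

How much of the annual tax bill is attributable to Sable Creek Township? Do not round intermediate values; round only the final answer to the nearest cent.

$1,018.77

Assessed value = $482,000 × 0.616 = $296,912
Sable Creek Township taxable value = $296,912 − $89,000 = $207,912
Sable Creek Township levy = $207,912 × 0.0049 = $1,018.7688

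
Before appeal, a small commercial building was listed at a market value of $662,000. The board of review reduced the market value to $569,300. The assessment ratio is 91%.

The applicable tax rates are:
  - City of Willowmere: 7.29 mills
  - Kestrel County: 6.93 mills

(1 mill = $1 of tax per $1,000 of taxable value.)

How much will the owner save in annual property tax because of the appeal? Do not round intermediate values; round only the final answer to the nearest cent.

Old assessed value = $662,000 × 0.91 = $602,420
New assessed value = $569,300 × 0.91 = $518,063
Combined rate = 0.00729 + 0.00693 = 0.01422
Old tax = $602,420 × 0.01422 = $8,566.4124
New tax = $518,063 × 0.01422 = $7,366.85586
Reduction = $8,566.4124 − $7,366.85586 = $1,199.55654

$1,199.56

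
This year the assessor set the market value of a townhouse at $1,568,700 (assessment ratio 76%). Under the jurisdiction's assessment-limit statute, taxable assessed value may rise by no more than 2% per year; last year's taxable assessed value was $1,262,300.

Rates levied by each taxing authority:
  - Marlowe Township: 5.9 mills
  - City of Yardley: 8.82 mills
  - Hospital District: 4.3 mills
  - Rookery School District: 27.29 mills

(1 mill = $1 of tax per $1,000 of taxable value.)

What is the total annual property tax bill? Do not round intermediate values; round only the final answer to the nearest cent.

$55,211.34

Uncapped assessed value = $1,568,700 × 0.76 = $1,192,212
Cap limit = $1,262,300 × 1.02 = $1,287,546
Taxable assessed value = min($1,192,212, $1,287,546) = $1,192,212 (cap does not bind)
Marlowe Township: $1,192,212 × 0.0059 = $7,034.0508
City of Yardley: $1,192,212 × 0.00882 = $10,515.30984
Hospital District: $1,192,212 × 0.0043 = $5,126.5116
Rookery School District: $1,192,212 × 0.02729 = $32,535.46548
Total = $55,211.33772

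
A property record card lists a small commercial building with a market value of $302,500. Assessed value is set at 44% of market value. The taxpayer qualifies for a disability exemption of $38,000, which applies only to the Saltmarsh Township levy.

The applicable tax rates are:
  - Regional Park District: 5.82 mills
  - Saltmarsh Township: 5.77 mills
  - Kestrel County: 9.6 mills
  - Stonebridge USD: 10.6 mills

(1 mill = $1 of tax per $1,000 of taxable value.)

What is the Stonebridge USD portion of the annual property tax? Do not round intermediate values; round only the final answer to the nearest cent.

$1,410.86

Assessed value = $302,500 × 0.44 = $133,100
Stonebridge USD taxable value = $133,100 (exemption does not apply)
Stonebridge USD levy = $133,100 × 0.0106 = $1,410.86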